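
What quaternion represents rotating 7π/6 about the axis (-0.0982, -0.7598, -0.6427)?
-0.2588 - 0.0949i - 0.7339j - 0.6208k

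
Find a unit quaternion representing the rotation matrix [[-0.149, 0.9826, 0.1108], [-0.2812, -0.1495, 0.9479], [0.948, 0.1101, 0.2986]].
0.5 - 0.4189i - 0.4186j - 0.6319k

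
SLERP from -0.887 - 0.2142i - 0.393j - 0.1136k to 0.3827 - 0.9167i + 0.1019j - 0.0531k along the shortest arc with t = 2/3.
-0.7149 + 0.6484i - 0.2617j - 0.0085k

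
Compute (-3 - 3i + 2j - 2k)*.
-3 + 3i - 2j + 2k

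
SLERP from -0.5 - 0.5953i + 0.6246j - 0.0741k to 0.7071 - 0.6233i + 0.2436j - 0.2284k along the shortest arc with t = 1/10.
-0.3829 - 0.6615i + 0.6365j - 0.1035k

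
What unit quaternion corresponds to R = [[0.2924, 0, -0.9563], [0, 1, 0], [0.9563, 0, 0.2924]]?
0.8039 - 0.5948j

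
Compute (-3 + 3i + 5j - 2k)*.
-3 - 3i - 5j + 2k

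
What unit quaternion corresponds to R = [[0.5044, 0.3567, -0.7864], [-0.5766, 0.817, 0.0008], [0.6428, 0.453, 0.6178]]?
0.8572 + 0.1319i - 0.4168j - 0.2722k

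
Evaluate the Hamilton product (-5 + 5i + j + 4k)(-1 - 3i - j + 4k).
5 + 18i - 28j - 26k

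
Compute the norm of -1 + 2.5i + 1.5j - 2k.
3.674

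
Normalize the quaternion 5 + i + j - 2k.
0.898 + 0.1796i + 0.1796j - 0.3592k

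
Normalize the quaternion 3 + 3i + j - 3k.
0.5669 + 0.5669i + 0.189j - 0.5669k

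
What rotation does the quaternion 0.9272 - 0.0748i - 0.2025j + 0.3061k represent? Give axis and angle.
axis = (-0.1997, -0.5406, 0.8172), θ = 44°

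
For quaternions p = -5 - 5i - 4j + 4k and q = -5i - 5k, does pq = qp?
No: pq = -5 + 45i - 45j + 5k ≠ -5 + 5i + 45j + 45k = qp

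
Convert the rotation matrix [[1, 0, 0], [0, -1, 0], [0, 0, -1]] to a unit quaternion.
i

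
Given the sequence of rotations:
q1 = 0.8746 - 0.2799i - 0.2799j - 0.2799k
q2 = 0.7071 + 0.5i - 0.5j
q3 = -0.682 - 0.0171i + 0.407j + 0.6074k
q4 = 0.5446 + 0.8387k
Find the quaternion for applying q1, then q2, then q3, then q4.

q2 · q1 = 0.6184 + 0.3793i - 0.4953j - 0.4778k
q3 · q2 · q1 = 0.0765 - 0.1629i + 0.8117j + 0.5556k
q4 · q3 · q2 · q1 = -0.4243 - 0.7695i + 0.3054j + 0.3667k
-0.4243 - 0.7695i + 0.3054j + 0.3667k


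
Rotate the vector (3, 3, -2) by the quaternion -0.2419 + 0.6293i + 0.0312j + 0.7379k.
(-0.911, -4.297, 1.644)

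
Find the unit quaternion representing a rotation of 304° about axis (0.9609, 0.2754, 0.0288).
-0.8829 + 0.4511i + 0.1293j + 0.0135k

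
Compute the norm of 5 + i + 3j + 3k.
√44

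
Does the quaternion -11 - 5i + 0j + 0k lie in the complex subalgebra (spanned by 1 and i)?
Yes. The quaternion -11 - 5i has j- and k-coefficients y = z = 0, so it lies in the complex subalgebra spanned by 1 and i.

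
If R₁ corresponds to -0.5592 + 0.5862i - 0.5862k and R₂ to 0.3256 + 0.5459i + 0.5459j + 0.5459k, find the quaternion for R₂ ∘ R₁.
-0.1821 - 0.4344i + 0.3347j - 0.8161k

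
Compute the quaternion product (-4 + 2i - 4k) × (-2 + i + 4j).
6 + 8i - 20j + 16k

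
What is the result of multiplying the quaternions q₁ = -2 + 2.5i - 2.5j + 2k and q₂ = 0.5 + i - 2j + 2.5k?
-13.5 - 3i - 1.5j - 6.5k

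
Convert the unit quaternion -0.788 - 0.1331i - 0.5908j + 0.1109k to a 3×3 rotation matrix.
[[0.2773, 0.332, 0.9016], [-0.0175, 0.94, -0.3408], [-0.9606, 0.0787, 0.2665]]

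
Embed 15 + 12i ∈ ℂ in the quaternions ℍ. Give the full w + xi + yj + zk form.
15 + 12i + 0j + 0k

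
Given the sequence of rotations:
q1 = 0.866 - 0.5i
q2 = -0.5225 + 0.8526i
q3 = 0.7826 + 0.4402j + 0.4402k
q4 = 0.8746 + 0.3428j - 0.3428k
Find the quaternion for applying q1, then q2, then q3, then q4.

q2 · q1 = -0.0262 + 0.9996i
q3 · q2 · q1 = -0.0205 + 0.7823i + 0.4285j - 0.4516k
q4 · q3 · q2 · q1 = -0.3196 + 0.6763i + 0.0996j - 0.6561k
-0.3196 + 0.6763i + 0.0996j - 0.6561k


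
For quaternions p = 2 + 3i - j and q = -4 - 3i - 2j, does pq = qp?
No: pq = -1 - 18i - 9k ≠ -1 - 18i + 9k = qp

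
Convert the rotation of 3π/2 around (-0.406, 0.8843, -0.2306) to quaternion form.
-0.7071 - 0.2871i + 0.6253j - 0.1631k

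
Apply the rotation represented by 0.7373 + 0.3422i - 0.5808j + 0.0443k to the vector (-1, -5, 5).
(-2.138, -6.258, -2.697)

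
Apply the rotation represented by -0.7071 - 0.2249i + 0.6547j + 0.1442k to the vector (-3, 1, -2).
(1.587, 2.611, -2.159)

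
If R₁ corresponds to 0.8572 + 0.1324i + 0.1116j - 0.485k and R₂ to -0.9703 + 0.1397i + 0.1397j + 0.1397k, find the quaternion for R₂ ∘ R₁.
-0.7981 - 0.0921i + 0.0977j + 0.5874k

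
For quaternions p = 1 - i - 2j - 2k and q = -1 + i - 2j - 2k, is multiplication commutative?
No: pq = -8 + 2i - 4j + 4k ≠ -8 + 2i + 4j - 4k = qp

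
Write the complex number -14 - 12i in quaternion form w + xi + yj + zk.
-14 - 12i + 0j + 0k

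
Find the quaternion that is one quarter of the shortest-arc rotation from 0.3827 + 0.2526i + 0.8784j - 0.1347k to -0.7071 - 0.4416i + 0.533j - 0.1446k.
0.0881 + 0.0672i + 0.9787j - 0.1727k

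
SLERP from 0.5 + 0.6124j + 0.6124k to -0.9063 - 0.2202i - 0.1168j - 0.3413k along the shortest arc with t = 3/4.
0.8455 + 0.1722i + 0.2587j + 0.4343k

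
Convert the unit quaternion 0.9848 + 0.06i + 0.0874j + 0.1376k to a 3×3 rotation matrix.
[[0.9469, -0.2605, 0.1887], [0.2815, 0.9549, -0.0941], [-0.1556, 0.1422, 0.9775]]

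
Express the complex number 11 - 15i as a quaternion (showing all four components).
11 - 15i + 0j + 0k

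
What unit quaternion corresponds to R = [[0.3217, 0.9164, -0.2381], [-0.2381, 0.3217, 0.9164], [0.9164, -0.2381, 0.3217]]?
0.7009 - 0.4118i - 0.4118j - 0.4118k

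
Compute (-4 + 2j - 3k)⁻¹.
-0.1379 - 0.069j + 0.1034k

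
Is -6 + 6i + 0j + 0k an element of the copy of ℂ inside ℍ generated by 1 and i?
Yes. The quaternion -6 + 6i has j- and k-coefficients y = z = 0, so it lies in the complex subalgebra spanned by 1 and i.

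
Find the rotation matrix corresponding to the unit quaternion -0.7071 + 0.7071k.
[[0, 1, 0], [-1, 0, 0], [0, 0, 1]]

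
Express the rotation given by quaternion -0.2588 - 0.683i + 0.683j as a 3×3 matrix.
[[0.067, -0.933, -0.3535], [-0.933, 0.067, -0.3535], [0.3535, 0.3535, -0.866]]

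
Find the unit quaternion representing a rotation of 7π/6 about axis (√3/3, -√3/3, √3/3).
-0.2588 + 0.5577i - 0.5577j + 0.5577k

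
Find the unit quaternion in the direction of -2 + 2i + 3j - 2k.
-0.4364 + 0.4364i + 0.6547j - 0.4364k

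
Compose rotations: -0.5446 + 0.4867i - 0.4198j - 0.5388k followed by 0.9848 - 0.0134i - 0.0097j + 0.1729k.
-0.4407 + 0.5644i - 0.3312j - 0.6144k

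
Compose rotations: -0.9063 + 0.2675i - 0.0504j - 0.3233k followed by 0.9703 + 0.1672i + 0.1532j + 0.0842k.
-0.8892 + 0.0627i - 0.1112j - 0.4394k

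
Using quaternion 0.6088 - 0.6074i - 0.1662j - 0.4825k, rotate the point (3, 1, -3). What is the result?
(1.075, -4.06, 1.166)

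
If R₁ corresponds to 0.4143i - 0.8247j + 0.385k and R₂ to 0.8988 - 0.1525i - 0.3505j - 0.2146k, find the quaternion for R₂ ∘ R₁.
-0.1433 + 0.0604i - 0.7714j + 0.617k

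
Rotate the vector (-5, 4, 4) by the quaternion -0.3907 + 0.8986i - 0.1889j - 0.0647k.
(-6.036, 1.858, -4.137)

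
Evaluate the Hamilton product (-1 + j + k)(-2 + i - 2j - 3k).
7 - 2i + j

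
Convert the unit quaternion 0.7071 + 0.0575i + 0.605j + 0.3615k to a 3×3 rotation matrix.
[[0.0066, -0.4417, 0.8972], [0.5808, 0.732, 0.3561], [-0.814, 0.5187, 0.2613]]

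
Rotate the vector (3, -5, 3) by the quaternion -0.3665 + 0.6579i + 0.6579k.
(0.589, 3.657, 5.411)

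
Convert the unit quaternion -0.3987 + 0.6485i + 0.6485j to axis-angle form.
axis = (√2/2, √2/2, 0), θ = 227°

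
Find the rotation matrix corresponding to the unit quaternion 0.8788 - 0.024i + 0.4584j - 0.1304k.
[[0.5457, 0.2072, 0.8119], [-0.2512, 0.9648, -0.0774], [-0.7994, -0.1617, 0.5786]]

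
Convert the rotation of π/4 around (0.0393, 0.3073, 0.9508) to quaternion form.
0.9239 + 0.015i + 0.1176j + 0.3639k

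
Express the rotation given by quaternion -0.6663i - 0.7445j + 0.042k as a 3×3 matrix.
[[-0.1121, 0.9921, -0.056], [0.9921, 0.1086, -0.0625], [-0.056, -0.0625, -0.9965]]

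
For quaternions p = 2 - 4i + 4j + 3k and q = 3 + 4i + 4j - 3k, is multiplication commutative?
No: pq = 15 - 28i + 20j - 29k ≠ 15 + 20i + 20j + 35k = qp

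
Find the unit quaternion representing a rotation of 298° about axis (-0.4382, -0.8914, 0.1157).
-0.8572 - 0.2257i - 0.4591j + 0.0596k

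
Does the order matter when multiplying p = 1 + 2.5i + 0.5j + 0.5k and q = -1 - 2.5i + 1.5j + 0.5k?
Yes: pq = 4.25 - 5.5i - 1.5j + 5k ≠ 4.25 - 4.5i + 3.5j - 5k = qp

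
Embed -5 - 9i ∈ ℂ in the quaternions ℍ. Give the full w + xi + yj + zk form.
-5 - 9i + 0j + 0k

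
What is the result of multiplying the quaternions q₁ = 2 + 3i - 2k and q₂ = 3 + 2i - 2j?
9i - 8j - 12k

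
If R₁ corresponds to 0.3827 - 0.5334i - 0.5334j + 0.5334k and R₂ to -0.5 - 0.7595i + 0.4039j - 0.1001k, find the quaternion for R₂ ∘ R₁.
-0.3276 + 0.1381i + 0.8798j + 0.3155k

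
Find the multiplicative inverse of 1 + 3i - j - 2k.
0.0667 - 0.2i + 0.0667j + 0.1333k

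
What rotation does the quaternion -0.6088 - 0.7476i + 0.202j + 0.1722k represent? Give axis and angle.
axis = (-0.9424, 0.2546, 0.2171), θ = 255°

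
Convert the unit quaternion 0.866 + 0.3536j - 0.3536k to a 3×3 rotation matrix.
[[0.4999, 0.6124, 0.6124], [-0.6124, 0.7499, -0.2501], [-0.6124, -0.2501, 0.7499]]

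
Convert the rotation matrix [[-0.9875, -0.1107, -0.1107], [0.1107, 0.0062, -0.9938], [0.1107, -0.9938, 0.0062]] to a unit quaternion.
0.0785 - 0.7049j + 0.7049k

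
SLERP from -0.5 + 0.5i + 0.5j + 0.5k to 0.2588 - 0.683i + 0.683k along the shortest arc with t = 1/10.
-0.5229 + 0.5844i + 0.4854j + 0.3865k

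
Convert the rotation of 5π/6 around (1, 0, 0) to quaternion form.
0.2588 + 0.9659i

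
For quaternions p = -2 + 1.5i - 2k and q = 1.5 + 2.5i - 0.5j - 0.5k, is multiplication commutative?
No: pq = -7.75 - 3.75i - 3.25j - 2.75k ≠ -7.75 - 1.75i + 5.25j - 1.25k = qp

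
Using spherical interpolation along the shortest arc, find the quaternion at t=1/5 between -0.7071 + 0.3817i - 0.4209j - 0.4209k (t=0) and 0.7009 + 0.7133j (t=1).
-0.7307 + 0.3134i - 0.4984j - 0.3456k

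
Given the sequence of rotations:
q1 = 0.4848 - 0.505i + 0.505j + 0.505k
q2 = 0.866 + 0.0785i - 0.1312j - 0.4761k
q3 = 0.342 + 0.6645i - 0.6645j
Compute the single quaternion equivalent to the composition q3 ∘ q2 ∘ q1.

q2 · q1 = 0.7662 - 0.2251i + 0.5745j + 0.1799k
q3 · q2 · q1 = 0.7934 + 0.3126i - 0.4322j + 0.2937k
0.7934 + 0.3126i - 0.4322j + 0.2937k


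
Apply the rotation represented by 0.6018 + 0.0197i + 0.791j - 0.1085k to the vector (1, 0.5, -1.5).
(-1.616, 0.681, -0.652)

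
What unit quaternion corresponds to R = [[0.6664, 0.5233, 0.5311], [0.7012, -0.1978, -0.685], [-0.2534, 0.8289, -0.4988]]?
0.4924 + 0.7686i + 0.3983j + 0.0903k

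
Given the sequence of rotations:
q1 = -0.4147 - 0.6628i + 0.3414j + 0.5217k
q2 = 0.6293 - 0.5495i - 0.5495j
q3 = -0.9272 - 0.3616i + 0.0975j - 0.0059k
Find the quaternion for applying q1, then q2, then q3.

q2 · q1 = -0.4376 - 0.4759i + 0.7294j - 0.2235k
q3 · q2 · q1 = 0.1612 + 0.582i - 0.797j - 0.0075k
0.1612 + 0.582i - 0.797j - 0.0075k


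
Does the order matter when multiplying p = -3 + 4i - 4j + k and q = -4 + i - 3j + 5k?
Yes: pq = -9 - 36i + 6j - 27k ≠ -9 - 2i + 44j - 11k = qp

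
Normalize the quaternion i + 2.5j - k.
0.3482i + 0.8704j - 0.3482k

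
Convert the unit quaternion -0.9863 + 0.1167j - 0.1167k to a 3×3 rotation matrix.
[[0.9455, -0.2302, -0.2302], [0.2302, 0.9728, -0.0272], [0.2302, -0.0272, 0.9728]]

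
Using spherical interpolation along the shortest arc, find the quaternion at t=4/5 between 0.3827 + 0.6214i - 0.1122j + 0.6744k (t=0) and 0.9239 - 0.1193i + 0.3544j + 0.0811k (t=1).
0.9233 + 0.0574i + 0.286j + 0.2498k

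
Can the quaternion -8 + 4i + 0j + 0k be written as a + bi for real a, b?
Yes. The quaternion -8 + 4i has j- and k-coefficients y = z = 0, so it lies in the complex subalgebra spanned by 1 and i.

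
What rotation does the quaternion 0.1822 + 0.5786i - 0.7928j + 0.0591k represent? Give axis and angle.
axis = (0.5884, -0.8063, 0.0601), θ = 159°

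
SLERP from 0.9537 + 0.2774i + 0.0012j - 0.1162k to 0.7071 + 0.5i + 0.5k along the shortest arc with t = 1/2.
0.8865 + 0.415i + 0.0006j + 0.2049k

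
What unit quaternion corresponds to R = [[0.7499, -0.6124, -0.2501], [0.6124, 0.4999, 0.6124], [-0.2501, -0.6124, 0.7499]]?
0.866 - 0.3536i + 0.3536k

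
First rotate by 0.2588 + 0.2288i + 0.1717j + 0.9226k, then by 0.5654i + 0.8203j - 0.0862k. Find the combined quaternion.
-0.1907 + 0.9179i - 0.3291j - 0.1129k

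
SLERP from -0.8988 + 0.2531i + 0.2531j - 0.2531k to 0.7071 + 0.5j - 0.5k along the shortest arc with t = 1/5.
-0.9658 + 0.2216i + 0.0953j - 0.0953k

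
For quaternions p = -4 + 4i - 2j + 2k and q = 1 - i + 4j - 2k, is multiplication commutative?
No: pq = 12 + 4i - 12j + 24k ≠ 12 + 12i - 24j - 4k = qp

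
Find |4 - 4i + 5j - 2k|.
√61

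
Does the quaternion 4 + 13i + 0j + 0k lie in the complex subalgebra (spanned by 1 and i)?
Yes. The quaternion 4 + 13i has j- and k-coefficients y = z = 0, so it lies in the complex subalgebra spanned by 1 and i.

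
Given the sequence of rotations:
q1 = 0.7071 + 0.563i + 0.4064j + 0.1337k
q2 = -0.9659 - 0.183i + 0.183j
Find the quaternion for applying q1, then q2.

q2 · q1 = -0.6543 - 0.6487i - 0.2387j - 0.3065k
-0.6543 - 0.6487i - 0.2387j - 0.3065k


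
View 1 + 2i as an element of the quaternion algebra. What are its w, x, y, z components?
1 + 2i + 0j + 0k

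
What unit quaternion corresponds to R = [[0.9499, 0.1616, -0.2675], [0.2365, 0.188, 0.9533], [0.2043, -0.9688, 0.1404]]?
0.7547 - 0.6367i - 0.1563j + 0.0248k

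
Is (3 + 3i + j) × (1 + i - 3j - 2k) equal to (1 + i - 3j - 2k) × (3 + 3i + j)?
No: pq = 3 + 4i - 2j - 16k ≠ 3 + 8i - 14j + 4k = qp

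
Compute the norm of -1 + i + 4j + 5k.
√43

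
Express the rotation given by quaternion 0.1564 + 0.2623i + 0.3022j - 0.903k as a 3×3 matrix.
[[-0.8135, 0.441, -0.3792], [-0.1239, -0.7684, -0.6278], [-0.5682, -0.4637, 0.6797]]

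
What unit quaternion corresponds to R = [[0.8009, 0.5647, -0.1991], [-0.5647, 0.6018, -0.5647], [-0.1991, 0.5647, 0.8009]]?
0.8949 + 0.3155i - 0.3155k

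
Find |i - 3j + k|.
√11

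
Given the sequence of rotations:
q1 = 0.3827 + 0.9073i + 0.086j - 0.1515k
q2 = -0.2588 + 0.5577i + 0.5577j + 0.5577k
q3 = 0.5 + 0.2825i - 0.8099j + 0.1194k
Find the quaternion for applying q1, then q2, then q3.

q2 · q1 = -0.5685 - 0.1538i + 0.7817j - 0.2054k
q3 · q2 · q1 = 0.4168 - 0.1645i + 0.8909j - 0.0743k
0.4168 - 0.1645i + 0.8909j - 0.0743k


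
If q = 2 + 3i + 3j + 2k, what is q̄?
2 - 3i - 3j - 2k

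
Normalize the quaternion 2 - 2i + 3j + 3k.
0.3922 - 0.3922i + 0.5883j + 0.5883k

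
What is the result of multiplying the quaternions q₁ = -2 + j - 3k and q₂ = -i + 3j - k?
-6 + 10i - 3j + 3k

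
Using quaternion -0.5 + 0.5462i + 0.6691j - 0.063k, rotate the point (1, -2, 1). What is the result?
(-1.977, 0.465, 1.369)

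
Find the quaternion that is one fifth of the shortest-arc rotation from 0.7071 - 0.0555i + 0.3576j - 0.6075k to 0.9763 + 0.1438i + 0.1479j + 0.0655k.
0.8057 - 0.0143i + 0.3306j - 0.4913k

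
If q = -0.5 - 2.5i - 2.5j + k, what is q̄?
-0.5 + 2.5i + 2.5j - k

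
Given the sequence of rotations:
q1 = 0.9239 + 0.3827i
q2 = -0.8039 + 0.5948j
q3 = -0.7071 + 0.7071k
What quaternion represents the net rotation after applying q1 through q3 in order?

q2 · q1 = -0.7427 - 0.3077i + 0.5495j - 0.2276k
q3 · q2 · q1 = 0.6861 - 0.171i - 0.6061j - 0.3642k
0.6861 - 0.171i - 0.6061j - 0.3642k


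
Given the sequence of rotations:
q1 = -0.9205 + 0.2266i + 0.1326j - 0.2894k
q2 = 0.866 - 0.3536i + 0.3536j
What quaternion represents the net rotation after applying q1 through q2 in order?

q2 · q1 = -0.7639 + 0.4194i - 0.313j - 0.3776k
-0.7639 + 0.4194i - 0.313j - 0.3776k


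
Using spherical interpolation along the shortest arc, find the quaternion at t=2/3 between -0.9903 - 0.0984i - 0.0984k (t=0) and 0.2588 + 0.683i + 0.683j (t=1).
-0.6222 - 0.5733i - 0.5315j - 0.0418k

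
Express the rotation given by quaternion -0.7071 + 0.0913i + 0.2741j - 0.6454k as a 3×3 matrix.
[[0.0167, -0.8627, -0.5055], [0.9628, 0.1502, -0.2247], [0.2698, -0.4829, 0.8331]]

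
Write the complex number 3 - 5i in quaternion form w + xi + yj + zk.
3 - 5i + 0j + 0k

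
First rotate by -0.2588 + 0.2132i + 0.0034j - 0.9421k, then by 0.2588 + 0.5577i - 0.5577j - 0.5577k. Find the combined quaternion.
-0.7094 + 0.4381i + 0.5517j + 0.0213k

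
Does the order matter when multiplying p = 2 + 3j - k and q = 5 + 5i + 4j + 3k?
Yes: pq = 1 + 23i + 18j - 14k ≠ 1 - 3i + 28j + 16k = qp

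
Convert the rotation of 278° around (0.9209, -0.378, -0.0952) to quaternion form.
-0.7547 + 0.6042i - 0.248j - 0.0625k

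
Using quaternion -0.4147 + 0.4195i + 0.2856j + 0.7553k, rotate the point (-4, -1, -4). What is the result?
(-1.237, -1.077, -5.505)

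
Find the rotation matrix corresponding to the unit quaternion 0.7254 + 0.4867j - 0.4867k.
[[0.0525, 0.7061, 0.7061], [-0.7061, 0.5262, -0.4738], [-0.7061, -0.4738, 0.5262]]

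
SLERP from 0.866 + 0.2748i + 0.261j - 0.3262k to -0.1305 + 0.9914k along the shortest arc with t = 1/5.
0.7834 + 0.2384i + 0.2264j - 0.5275k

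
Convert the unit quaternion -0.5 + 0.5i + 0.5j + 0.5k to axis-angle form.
axis = (√3/3, √3/3, √3/3), θ = 4π/3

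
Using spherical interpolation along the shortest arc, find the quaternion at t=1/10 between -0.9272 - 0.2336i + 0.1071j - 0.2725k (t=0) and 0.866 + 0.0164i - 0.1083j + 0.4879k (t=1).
-0.9251 - 0.2126i + 0.1077j - 0.2956k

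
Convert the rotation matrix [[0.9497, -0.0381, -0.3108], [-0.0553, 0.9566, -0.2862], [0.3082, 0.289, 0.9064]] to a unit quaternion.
0.9763 + 0.1473i - 0.1585j - 0.0044k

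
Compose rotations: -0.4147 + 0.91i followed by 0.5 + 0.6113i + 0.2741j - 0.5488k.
-0.7636 + 0.2015i - 0.6131j - 0.0218k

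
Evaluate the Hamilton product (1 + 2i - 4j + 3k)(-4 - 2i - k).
3 - 6i + 12j - 21k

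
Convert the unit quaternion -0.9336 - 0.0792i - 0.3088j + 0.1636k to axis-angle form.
axis = (-0.221, -0.8618, 0.4566), θ = 318°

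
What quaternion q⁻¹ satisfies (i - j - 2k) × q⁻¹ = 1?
-0.1667i + 0.1667j + 0.3333k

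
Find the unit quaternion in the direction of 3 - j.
0.9487 - 0.3162j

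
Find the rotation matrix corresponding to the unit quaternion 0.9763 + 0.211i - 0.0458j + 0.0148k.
[[0.9954, -0.0482, -0.0832], [0.0096, 0.9105, -0.4134], [0.0957, 0.4106, 0.9068]]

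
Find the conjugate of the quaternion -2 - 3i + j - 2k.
-2 + 3i - j + 2k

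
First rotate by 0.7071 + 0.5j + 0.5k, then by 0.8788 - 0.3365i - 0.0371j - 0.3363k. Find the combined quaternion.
0.8081 - 0.0883i + 0.5814j + 0.0334k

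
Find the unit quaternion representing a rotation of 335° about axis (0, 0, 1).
-0.9763 + 0.2164k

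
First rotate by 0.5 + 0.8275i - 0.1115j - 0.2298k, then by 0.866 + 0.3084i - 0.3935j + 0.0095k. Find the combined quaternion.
0.1361 + 0.9623i - 0.2146j + 0.097k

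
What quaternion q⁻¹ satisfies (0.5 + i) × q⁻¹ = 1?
0.4 - 0.8i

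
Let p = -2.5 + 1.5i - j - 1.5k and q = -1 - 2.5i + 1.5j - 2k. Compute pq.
4.75 + 9i + 4j + 6.25k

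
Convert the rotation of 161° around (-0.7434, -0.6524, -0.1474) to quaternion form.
0.165 - 0.7332i - 0.6435j - 0.1454k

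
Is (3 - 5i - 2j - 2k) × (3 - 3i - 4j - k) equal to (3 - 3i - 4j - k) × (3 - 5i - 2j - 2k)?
No: pq = -16 - 30i - 17j + 5k ≠ -16 - 18i - 19j - 23k = qp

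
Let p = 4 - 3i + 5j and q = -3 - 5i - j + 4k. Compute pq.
-22 + 9i - 7j + 44k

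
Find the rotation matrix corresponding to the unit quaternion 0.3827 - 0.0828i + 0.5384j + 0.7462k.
[[-0.6934, -0.6603, 0.2885], [0.482, -0.1273, 0.8669], [-0.5357, 0.7401, 0.4065]]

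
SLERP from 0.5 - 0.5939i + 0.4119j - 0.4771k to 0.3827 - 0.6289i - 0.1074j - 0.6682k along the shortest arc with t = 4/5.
0.4179 - 0.6387i - 0.0008j - 0.6461k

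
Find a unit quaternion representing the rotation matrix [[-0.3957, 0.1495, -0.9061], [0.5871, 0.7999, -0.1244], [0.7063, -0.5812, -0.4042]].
0.5 - 0.2284i - 0.8062j + 0.2188k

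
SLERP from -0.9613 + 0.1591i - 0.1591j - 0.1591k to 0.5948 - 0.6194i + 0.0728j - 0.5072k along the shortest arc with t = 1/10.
-0.9591 + 0.219i - 0.1558j - 0.0887k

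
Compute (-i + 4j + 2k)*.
i - 4j - 2k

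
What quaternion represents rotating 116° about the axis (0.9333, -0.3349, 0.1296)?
0.5299 + 0.7915i - 0.284j + 0.1099k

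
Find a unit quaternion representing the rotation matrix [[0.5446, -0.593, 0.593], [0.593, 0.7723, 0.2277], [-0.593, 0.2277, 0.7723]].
0.8788 + 0.3374j + 0.3374k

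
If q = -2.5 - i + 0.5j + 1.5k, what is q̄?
-2.5 + i - 0.5j - 1.5k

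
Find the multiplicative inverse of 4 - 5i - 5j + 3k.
0.0533 + 0.0667i + 0.0667j - 0.04k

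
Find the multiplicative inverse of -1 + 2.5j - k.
-0.1212 - 0.303j + 0.1212k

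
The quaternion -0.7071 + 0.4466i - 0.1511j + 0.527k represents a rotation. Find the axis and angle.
axis = (0.6316, -0.2137, 0.7453), θ = 3π/2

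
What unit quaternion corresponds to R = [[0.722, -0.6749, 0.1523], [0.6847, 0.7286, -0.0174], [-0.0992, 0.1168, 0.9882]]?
0.9272 + 0.0362i + 0.0678j + 0.3666k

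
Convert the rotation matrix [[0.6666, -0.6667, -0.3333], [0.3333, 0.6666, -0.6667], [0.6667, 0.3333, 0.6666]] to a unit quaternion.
0.866 + 0.2887i - 0.2887j + 0.2887k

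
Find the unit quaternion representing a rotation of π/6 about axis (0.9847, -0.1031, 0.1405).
0.9659 + 0.2549i - 0.0267j + 0.0364k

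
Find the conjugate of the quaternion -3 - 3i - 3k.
-3 + 3i + 3k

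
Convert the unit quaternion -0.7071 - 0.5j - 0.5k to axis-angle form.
axis = (0, -√2/2, -√2/2), θ = 3π/2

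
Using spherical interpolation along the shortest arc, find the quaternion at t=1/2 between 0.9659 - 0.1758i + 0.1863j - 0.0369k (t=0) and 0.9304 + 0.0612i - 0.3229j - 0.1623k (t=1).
0.9902 - 0.0598i - 0.0713j - 0.104k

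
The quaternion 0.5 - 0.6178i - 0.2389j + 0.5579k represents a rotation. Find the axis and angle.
axis = (-0.7134, -0.2759, 0.6442), θ = 2π/3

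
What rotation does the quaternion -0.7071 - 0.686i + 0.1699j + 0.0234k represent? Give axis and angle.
axis = (-0.9701, 0.2403, 0.0331), θ = 3π/2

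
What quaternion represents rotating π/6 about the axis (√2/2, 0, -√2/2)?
0.9659 + 0.183i - 0.183k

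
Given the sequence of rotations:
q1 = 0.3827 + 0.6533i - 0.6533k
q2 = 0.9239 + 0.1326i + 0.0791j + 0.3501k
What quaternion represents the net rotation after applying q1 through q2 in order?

q2 · q1 = 0.4957 + 0.6027i + 0.3456j - 0.5213k
0.4957 + 0.6027i + 0.3456j - 0.5213k


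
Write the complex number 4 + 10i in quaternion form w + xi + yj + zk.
4 + 10i + 0j + 0k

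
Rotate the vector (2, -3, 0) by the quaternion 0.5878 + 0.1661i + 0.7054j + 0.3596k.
(0.058, -0.744, -3.527)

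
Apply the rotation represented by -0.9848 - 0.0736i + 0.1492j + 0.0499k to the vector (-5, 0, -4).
(-3.548, 1.122, -5.211)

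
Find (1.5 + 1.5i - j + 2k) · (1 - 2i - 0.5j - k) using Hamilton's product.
6 + 0.5i - 4.25j - 2.25k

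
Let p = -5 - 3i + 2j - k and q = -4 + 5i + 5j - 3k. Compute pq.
22 - 14i - 47j - 6k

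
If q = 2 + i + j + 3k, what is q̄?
2 - i - j - 3k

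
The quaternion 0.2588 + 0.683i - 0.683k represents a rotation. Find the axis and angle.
axis = (√2/2, 0, -√2/2), θ = 5π/6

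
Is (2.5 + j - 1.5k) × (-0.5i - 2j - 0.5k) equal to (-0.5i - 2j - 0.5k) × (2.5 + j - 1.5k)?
No: pq = 1.25 - 4.75i - 4.25j - 0.75k ≠ 1.25 + 2.25i - 5.75j - 1.75k = qp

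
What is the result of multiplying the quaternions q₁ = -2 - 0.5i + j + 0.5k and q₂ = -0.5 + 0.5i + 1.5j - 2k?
0.75 - 3.5i - 4.25j + 2.5k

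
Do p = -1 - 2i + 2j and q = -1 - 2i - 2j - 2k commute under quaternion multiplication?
No: pq = 1 - 4j + 10k ≠ 1 + 8i + 4j - 6k = qp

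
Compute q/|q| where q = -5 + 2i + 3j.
-0.8111 + 0.3244i + 0.4867j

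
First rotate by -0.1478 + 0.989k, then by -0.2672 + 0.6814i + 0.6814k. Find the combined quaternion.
-0.6344 - 0.1007i - 0.6739j - 0.365k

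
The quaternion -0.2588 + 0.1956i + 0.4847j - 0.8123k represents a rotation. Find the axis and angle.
axis = (0.2025, 0.5018, -0.8409), θ = 7π/6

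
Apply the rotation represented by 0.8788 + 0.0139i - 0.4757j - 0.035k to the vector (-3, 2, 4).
(-4.887, 2.254, -0.202)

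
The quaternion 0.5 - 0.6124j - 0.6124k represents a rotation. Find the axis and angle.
axis = (0, -√2/2, -√2/2), θ = 2π/3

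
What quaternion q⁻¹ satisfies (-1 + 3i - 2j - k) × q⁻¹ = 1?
-0.0667 - 0.2i + 0.1333j + 0.0667k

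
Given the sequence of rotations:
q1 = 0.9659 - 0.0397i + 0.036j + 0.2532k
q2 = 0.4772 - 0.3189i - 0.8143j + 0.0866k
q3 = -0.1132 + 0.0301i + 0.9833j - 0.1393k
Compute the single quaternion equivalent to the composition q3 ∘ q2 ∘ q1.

q2 · q1 = 0.4557 - 0.5363i - 0.692j + 0.1607k
q3 · q2 · q1 = 0.6674 + 0.136i + 0.5963j + 0.4248k
0.6674 + 0.136i + 0.5963j + 0.4248k


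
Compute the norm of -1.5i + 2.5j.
2.915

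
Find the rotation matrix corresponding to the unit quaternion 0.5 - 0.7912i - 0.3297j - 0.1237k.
[[0.752, 0.6454, -0.134], [0.398, -0.2826, 0.8728], [0.5254, -0.7096, -0.4694]]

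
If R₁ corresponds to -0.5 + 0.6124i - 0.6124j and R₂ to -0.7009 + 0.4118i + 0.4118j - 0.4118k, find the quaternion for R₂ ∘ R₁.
0.3504 - 0.8873i - 0.0289j - 0.2985k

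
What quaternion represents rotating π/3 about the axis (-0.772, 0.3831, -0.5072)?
0.866 - 0.386i + 0.1915j - 0.2536k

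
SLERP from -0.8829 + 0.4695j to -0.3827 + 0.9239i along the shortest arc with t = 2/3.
-0.6694 + 0.716i + 0.1983j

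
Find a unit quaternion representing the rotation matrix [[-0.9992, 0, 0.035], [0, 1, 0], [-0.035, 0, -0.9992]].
0.0175 + 0.9998j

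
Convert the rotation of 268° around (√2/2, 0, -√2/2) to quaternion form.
-0.6947 + 0.5087i - 0.5087k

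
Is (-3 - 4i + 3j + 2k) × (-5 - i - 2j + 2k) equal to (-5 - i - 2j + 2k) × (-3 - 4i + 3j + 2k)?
No: pq = 13 + 33i - 3j - 5k ≠ 13 + 13i - 15j - 27k = qp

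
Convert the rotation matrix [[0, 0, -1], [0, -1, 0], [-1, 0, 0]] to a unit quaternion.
-0.7071i + 0.7071k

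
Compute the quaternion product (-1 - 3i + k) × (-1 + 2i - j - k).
8 + 2i + 3k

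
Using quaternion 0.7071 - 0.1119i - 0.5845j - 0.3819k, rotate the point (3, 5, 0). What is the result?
(3.43, 2.188, 4.177)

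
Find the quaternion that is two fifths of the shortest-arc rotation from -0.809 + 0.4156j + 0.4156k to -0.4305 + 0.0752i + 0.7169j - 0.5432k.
-0.7705 + 0.0364i + 0.6358j + 0.0258k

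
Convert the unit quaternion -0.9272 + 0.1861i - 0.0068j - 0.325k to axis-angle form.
axis = (0.4968, -0.0182, -0.8677), θ = 316°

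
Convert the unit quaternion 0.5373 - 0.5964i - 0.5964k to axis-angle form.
axis = (-√2/2, 0, -√2/2), θ = 115°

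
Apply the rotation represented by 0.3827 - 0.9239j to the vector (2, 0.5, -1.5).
(-0.354, 0.5, 2.475)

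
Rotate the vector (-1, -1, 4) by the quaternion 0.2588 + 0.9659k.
(1.366, 0.366, 4)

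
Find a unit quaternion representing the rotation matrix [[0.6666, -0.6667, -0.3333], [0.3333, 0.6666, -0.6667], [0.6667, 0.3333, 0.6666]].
0.866 + 0.2887i - 0.2887j + 0.2887k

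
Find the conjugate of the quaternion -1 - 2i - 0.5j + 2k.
-1 + 2i + 0.5j - 2k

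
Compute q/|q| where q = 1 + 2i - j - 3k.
0.2582 + 0.5164i - 0.2582j - 0.7746k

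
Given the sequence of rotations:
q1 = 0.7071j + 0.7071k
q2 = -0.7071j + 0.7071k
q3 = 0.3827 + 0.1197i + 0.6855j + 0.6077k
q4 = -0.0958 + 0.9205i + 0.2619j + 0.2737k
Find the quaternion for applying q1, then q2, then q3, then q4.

q2 · q1 = -i
q3 · q2 · q1 = 0.1197 - 0.3827i - 0.6077j + 0.6855k
q4 · q3 · q2 · q1 = 0.3123 + 0.4927i - 0.6462j - 0.4921k
0.3123 + 0.4927i - 0.6462j - 0.4921k


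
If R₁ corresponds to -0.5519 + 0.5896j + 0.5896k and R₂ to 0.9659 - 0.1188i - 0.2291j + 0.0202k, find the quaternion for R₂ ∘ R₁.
-0.4099 - 0.0814i + 0.766j + 0.4883k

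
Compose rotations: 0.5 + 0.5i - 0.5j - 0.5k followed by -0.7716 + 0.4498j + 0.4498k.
0.064 - 0.3858i + 0.8356j + 0.3858k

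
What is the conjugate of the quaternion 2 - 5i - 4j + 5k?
2 + 5i + 4j - 5k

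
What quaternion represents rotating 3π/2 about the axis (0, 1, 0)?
-0.7071 + 0.7071j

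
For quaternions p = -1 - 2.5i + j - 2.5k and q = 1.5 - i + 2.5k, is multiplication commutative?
No: pq = 2.25 - 0.25i + 10.25j - 5.25k ≠ 2.25 - 5.25i - 7.25j - 7.25k = qp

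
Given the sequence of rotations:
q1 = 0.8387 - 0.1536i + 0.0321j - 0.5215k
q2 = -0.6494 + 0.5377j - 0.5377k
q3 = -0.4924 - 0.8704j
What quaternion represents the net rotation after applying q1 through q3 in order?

q2 · q1 = -0.8423 - 0.1634i + 0.5127j - 0.0297k
q3 · q2 · q1 = 0.861 + 0.1063i + 0.4807j - 0.1276k
0.861 + 0.1063i + 0.4807j - 0.1276k


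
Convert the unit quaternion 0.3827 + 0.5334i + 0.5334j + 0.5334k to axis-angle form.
axis = (√3/3, √3/3, √3/3), θ = 3π/4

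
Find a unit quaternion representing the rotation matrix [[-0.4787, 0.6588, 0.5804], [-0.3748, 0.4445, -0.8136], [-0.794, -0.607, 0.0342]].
0.5 + 0.1033i + 0.6872j - 0.5168k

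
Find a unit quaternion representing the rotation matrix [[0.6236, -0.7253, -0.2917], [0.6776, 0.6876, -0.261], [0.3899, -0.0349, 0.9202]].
0.8988 + 0.0629i - 0.1896j + 0.3902k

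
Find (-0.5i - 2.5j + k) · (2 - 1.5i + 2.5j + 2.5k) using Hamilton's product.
3 - 9.75i - 5.25j - 3k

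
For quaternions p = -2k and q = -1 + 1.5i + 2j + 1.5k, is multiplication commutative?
No: pq = 3 + 4i - 3j + 2k ≠ 3 - 4i + 3j + 2k = qp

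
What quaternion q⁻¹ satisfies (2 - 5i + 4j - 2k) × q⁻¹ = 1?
0.0408 + 0.102i - 0.0816j + 0.0408k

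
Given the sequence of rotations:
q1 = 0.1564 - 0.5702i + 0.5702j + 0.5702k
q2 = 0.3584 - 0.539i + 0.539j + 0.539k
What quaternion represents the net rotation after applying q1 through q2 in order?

q2 · q1 = -0.866 - 0.2887i + 0.2887j + 0.2887k
-0.866 - 0.2887i + 0.2887j + 0.2887k


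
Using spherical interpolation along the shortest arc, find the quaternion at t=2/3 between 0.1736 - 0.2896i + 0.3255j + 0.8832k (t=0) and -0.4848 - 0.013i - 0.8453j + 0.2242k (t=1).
0.4767 - 0.1224i + 0.8417j + 0.2222k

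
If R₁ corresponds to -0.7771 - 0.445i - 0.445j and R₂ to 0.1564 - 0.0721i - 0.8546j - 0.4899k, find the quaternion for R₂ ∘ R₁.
-0.5339 - 0.2316i + 0.8125j + 0.0325k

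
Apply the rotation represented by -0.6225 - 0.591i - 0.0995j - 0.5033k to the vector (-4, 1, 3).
(-0.247, -5.089, -0.203)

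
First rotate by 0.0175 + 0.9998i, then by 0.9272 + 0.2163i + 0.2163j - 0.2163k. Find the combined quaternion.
-0.2 + 0.9308i - 0.2125j - 0.22k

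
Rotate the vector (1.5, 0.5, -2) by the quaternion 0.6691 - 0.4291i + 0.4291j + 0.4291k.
(-0.488, -1.444, -2.044)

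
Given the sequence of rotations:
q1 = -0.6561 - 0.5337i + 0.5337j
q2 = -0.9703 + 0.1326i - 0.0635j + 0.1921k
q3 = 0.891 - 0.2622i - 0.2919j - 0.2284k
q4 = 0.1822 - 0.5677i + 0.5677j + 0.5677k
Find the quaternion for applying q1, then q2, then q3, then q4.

q2 · q1 = 0.7413 + 0.3283i - 0.5787j - 0.0892k
q3 · q2 · q1 = 0.5573 - 0.008i - 0.8304j - 0.0012k
q4 · q3 · q2 · q1 = 0.5691 + 0.1529i + 0.1599j + 0.7921k
0.5691 + 0.1529i + 0.1599j + 0.7921k


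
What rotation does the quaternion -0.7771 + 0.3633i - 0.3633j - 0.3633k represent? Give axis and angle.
axis = (√3/3, -√3/3, -√3/3), θ = 282°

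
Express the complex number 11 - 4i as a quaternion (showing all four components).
11 - 4i + 0j + 0k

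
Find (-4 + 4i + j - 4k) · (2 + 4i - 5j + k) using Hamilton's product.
-15 - 27i + 2j - 36k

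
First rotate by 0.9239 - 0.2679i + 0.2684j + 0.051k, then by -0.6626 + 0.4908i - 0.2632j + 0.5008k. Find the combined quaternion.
-0.4356 + 0.4831i - 0.5802j + 0.4901k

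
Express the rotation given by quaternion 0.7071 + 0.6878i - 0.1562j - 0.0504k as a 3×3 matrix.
[[0.9461, -0.1436, -0.2902], [-0.2861, 0.0488, -0.9569], [0.1516, 0.9884, 0.0051]]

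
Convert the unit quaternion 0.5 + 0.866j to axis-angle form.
axis = (0, 1, 0), θ = 2π/3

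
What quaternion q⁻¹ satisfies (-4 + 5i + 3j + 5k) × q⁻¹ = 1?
-0.0533 - 0.0667i - 0.04j - 0.0667k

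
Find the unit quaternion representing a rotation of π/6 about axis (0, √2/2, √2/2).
0.9659 + 0.183j + 0.183k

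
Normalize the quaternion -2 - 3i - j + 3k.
-0.417 - 0.6255i - 0.2085j + 0.6255k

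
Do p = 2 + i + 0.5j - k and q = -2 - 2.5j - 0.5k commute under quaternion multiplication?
No: pq = -3.25 - 4.75i - 5.5j - 1.5k ≠ -3.25 + 0.75i - 6.5j + 3.5k = qp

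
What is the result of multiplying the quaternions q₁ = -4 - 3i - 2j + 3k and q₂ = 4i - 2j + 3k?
-1 - 16i + 29j + 2k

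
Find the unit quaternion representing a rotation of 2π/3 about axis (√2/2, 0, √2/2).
0.5 + 0.6124i + 0.6124k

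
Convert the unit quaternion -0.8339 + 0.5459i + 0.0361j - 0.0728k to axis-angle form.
axis = (0.9891, 0.0654, -0.1319), θ = 293°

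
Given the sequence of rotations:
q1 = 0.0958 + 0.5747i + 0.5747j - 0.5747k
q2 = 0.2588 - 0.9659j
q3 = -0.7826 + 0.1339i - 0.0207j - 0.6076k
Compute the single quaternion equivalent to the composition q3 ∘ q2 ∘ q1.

q2 · q1 = 0.5799 + 0.7038i + 0.0562j + 0.4064k
q3 · q2 · q1 = -0.3 - 0.4474i - 0.538j - 0.6483k
-0.3 - 0.4474i - 0.538j - 0.6483k


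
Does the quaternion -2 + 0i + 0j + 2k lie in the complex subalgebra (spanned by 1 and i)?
No. The quaternion -2 + 2k has j-coefficient y = 0 and k-coefficient z = 2, not both zero, so it does not lie in the complex subalgebra spanned by 1 and i.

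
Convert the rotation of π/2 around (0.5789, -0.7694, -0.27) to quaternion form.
0.7071 + 0.4093i - 0.544j - 0.1909k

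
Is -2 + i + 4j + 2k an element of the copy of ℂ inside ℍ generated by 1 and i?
No. The quaternion -2 + i + 4j + 2k has j-coefficient y = 4 and k-coefficient z = 2, not both zero, so it does not lie in the complex subalgebra spanned by 1 and i.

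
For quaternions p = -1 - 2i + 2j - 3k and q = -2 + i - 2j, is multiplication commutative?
No: pq = 8 - 3i - 5j + 8k ≠ 8 + 9i + j + 4k = qp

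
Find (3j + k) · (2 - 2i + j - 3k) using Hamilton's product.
-10i + 4j + 8k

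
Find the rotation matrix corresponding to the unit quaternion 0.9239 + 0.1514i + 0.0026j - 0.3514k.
[[0.753, 0.6501, -0.1016], [-0.6485, 0.7072, -0.2816], [-0.1112, 0.2779, 0.9541]]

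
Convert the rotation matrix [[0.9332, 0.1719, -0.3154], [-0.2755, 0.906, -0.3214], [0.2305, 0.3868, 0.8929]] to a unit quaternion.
0.9659 + 0.1833i - 0.1413j - 0.1158k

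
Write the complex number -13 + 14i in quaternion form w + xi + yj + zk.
-13 + 14i + 0j + 0k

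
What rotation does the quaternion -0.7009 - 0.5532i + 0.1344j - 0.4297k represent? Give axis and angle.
axis = (-0.7756, 0.1884, -0.6024), θ = 269°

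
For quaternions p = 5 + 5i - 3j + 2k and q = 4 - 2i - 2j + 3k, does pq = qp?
No: pq = 18 + 5i - 41j + 7k ≠ 18 + 15i - 3j + 39k = qp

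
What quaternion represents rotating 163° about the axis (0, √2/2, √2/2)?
0.1478 + 0.6993j + 0.6993k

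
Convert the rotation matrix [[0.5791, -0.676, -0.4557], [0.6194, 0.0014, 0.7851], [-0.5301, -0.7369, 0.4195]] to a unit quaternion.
0.7071 - 0.5381i + 0.0263j + 0.458k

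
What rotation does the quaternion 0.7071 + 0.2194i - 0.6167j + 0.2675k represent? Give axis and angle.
axis = (0.3103, -0.8721, 0.3783), θ = π/2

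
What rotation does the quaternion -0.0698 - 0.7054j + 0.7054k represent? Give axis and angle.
axis = (0, -√2/2, √2/2), θ = 188°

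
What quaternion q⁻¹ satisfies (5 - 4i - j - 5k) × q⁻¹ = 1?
0.0746 + 0.0597i + 0.0149j + 0.0746k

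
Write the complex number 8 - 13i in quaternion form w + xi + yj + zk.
8 - 13i + 0j + 0k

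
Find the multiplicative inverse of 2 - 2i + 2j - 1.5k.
0.1404 + 0.1404i - 0.1404j + 0.1053k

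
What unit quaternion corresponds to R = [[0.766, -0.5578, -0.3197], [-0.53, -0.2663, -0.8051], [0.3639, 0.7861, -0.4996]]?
0.5 + 0.7956i - 0.3418j + 0.0139k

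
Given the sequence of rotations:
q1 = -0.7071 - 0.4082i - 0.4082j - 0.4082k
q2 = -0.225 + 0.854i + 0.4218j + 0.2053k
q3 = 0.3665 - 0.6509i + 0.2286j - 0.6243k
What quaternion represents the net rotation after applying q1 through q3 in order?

q2 · q1 = 0.7637 - 0.6004i + 0.0584j - 0.2297k
q3 · q2 · q1 = -0.2677 - 0.7332i + 0.4213j - 0.4617k
-0.2677 - 0.7332i + 0.4213j - 0.4617k


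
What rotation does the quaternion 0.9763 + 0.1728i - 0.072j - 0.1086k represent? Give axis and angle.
axis = (0.7984, -0.3327, -0.5018), θ = 25°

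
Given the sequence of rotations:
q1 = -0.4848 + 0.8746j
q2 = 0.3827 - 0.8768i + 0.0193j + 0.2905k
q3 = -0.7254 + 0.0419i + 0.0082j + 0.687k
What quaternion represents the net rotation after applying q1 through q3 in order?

q2 · q1 = -0.2024 + 0.171i + 0.3254j - 0.9077k
q3 · q2 · q1 = 0.7606 - 0.3635i - 0.0822j + 0.5316k
0.7606 - 0.3635i - 0.0822j + 0.5316k


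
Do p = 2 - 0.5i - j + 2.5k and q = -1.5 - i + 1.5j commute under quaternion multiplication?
No: pq = -2 - 5i + 2j - 5.5k ≠ -2 + 2.5i + 7j - 2k = qp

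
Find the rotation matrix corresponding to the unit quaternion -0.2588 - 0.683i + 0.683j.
[[0.067, -0.933, -0.3535], [-0.933, 0.067, -0.3535], [0.3535, 0.3535, -0.866]]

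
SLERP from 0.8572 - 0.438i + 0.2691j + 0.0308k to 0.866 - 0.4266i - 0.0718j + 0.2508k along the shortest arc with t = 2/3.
0.8794 - 0.4386i + 0.0433j + 0.1804k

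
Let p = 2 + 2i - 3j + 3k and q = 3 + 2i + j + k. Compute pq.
2 + 4i - 3j + 19k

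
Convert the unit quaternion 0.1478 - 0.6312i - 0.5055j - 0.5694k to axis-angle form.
axis = (-0.6382, -0.5111, -0.5757), θ = 163°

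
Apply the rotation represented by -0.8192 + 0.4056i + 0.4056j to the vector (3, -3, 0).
(1.026, -1.026, 3.987)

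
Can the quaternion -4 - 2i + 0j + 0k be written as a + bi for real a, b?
Yes. The quaternion -4 - 2i has j- and k-coefficients y = z = 0, so it lies in the complex subalgebra spanned by 1 and i.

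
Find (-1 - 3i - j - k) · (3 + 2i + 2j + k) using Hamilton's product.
6 - 10i - 4j - 8k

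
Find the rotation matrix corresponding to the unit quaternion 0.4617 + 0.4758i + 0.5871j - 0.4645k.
[[-0.1209, 0.9876, 0.1001], [0.1298, 0.1157, -0.9848], [-0.9841, -0.1061, -0.1421]]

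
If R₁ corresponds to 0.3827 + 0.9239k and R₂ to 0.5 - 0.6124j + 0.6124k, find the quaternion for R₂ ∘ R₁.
-0.3744 - 0.5658i - 0.2344j + 0.6963k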